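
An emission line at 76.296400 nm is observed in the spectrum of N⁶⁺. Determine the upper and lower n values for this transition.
n = 8 → n = 5

First, find the photon energy from the wavelength (hc = 1239.84 eV·nm):
E = hc/λ = 1239.84 eV·nm / 76.296400 nm = 16.250308 eV

The energy levels of N⁶⁺ satisfy E_n = -13.6057 × 7² / n² eV, so an emission n_i → n_f releases
ΔE = 13.6057 × 7² × (1/n_f² − 1/n_i²) eV.

Setting ΔE equal to the photon energy:
1/n_f² − 1/n_i² = 16.250308 / (13.6057 × 7²) = 0.024375000

Since 1/n_i² must be positive, we need 1/n_f² > 0.024375000, i.e. n_f ≤ 6. For each allowed n_f, solve n_i = (1/n_f² − 0.024375000)^(−1/2) and check whether it is a whole number:
  n_f = 1: 1/n_i² = 1.000000000 − 0.024375000 = 0.975625000 → n_i = 1.012  (not an integer) ✗
  n_f = 2: 1/n_i² = 0.250000000 − 0.024375000 = 0.225625000 → n_i = 2.105  (not an integer) ✗
  n_f = 3: 1/n_i² = 0.111111111 − 0.024375000 = 0.086736111 → n_i = 3.395  (not an integer) ✗
  n_f = 4: 1/n_i² = 0.062500000 − 0.024375000 = 0.038125000 → n_i = 5.121  (not an integer) ✗
  n_f = 5: 1/n_i² = 0.040000000 − 0.024375000 = 0.015625000 → n_i = 8.000  → integer, n_i = 8 ✓
  n_f = 6: 1/n_i² = 0.027777778 − 0.024375000 = 0.003402778 → n_i = 17.143  (not an integer) ✗

Only n_f = 5 gives an integer upper level, n_i = 8.

The transition is from n = 8 to n = 5 (emission).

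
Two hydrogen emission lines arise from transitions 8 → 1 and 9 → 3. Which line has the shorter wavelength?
8 → 1

Calculate the energy for each transition:

Transition 8 → 1:
ΔE₁ = |E_1 - E_8| = |-13.6057/1² - (-13.6057/8²)|
ΔE₁ = |-13.60570000 - (-0.21258906)| = 13.39311 eV

Transition 9 → 3:
ΔE₂ = |E_3 - E_9| = |-13.6057/3² - (-13.6057/9²)|
ΔE₂ = |-1.51174444 - (-0.16797160)| = 1.34377 eV

Since 13.39311 eV > 1.34377 eV, the transition 8 → 1 emits the more energetic photon.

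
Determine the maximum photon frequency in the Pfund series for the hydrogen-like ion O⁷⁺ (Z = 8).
8.4220e+15 Hz

The series limit corresponds to the transition from n = ∞ to n = 5.
This is the highest energy (shortest wavelength) transition in the Pfund series.

E_∞ = 0 eV
E_5 = -13.6057 × 8² / 5² = -34.8305920 eV

Energy at series limit:
ΔE = E_∞ - E_5 = 0 - (-34.8305920) = 34.8305920 eV
E = 34.8305920 eV × (1.602177 × 10⁻¹⁹ J/eV) = 5.580477e-18 J
f = E/h = 5.580477e-18 J / (6.62607 × 10⁻³⁴ J·s) = 8.4220e+15 Hz

This energy equals the ionization energy from the n = 5 state of O⁷⁺.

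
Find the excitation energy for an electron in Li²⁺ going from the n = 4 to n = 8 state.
5.739905 eV

The energy levels of a hydrogen-like atom are E_n = -13.6057 Z² eV / n².

Energy at n = 4: E_4 = -13.6057 × 3² / 4² = -7.653206250 eV
Energy at n = 8: E_8 = -13.6057 × 3² / 8² = -1.913301563 eV

The excitation energy is the difference:
ΔE = E_8 - E_4
ΔE = -1.913301563 - (-7.653206250)
ΔE = 5.739905 eV

Since this is positive, energy must be absorbed (photon absorption).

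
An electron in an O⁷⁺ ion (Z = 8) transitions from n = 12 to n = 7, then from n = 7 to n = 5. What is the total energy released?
28.7836 eV

The energy levels of O⁷⁺ are E_n = -13.6057 × 8² / n² eV.

First transition (12 → 7):
ΔE₁ = |E_7 - E_12|
ΔE₁ = |-17.7707102041 - (-6.0469777778)| = 11.7237324 eV

Second transition (7 → 5):
ΔE₂ = |E_5 - E_7|
ΔE₂ = |-34.8305920000 - (-17.7707102041)| = 17.0598818 eV

Total energy released:
E_total = ΔE₁ + ΔE₂ = 11.7237324 + 17.0598818 = 28.7836 eV

Note: This equals the direct transition 12 → 5: 28.7836 eV ✓
Energy is conserved regardless of the path taken.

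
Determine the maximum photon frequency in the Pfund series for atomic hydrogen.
1.316e+14 Hz

The series limit corresponds to the transition from n = ∞ to n = 5.
This is the highest energy (shortest wavelength) transition in the Pfund series.

E_∞ = 0 eV
E_5 = -13.6057 / 5² = -0.5442280 eV

Energy at series limit:
ΔE = E_∞ - E_5 = 0 - (-0.5442280) = 0.5442280 eV
E = 0.5442280 eV × (1.602177 × 10⁻¹⁹ J/eV) = 8.71950e-20 J
f = E/h = 8.71950e-20 J / (6.62607 × 10⁻³⁴ J·s) = 1.316e+14 Hz

This energy equals the ionization energy from the n = 5 state of hydrogen.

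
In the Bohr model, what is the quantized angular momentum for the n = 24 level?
2.5310e-33 J·s (or 24ℏ)

In the Bohr model, angular momentum is quantized:
L = nℏ

where ℏ = h/(2π) = 1.054572e-34 J·s

For n = 24:
L = 24 × 1.054572e-34 J·s
L = 2.5310e-33 J·s

This can also be written as L = 24ℏ.
The angular momentum is an integer multiple of the reduced Planck constant.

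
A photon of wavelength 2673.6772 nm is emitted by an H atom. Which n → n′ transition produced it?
n = 13 → n = 5

First, find the photon energy from the wavelength (hc = 1239.84 eV·nm):
E = hc/λ = 1239.84 eV·nm / 2673.6772 nm = 0.46372090 eV

The energy levels of hydrogen satisfy E_n = -13.6057 / n² eV, so an emission n_i → n_f releases
ΔE = 13.6057 × (1/n_f² − 1/n_i²) eV.

Setting ΔE equal to the photon energy:
1/n_f² − 1/n_i² = 0.46372090 / 13.6057 = 0.034082840

Since 1/n_i² must be positive, we need 1/n_f² > 0.034082840, i.e. n_f ≤ 5. For each allowed n_f, solve n_i = (1/n_f² − 0.034082840)^(−1/2) and check whether it is a whole number:
  n_f = 1: 1/n_i² = 1.000000000 − 0.034082840 = 0.965917160 → n_i = 1.017  (not an integer) ✗
  n_f = 2: 1/n_i² = 0.250000000 − 0.034082840 = 0.215917160 → n_i = 2.152  (not an integer) ✗
  n_f = 3: 1/n_i² = 0.111111111 − 0.034082840 = 0.077028271 → n_i = 3.603  (not an integer) ✗
  n_f = 4: 1/n_i² = 0.062500000 − 0.034082840 = 0.028417160 → n_i = 5.932  (not an integer) ✗
  n_f = 5: 1/n_i² = 0.040000000 − 0.034082840 = 0.005917160 → n_i = 13.000  → integer, n_i = 13 ✓

Only n_f = 5 gives an integer upper level, n_i = 13.

The transition is from n = 13 to n = 5 (emission).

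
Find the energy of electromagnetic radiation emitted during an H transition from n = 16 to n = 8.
0.15944 eV

The energy levels are E_n = -13.6057 eV / n².

Energy at n = 16: E_16 = -13.6057 / 16² = -0.05314727 eV
Energy at n = 8: E_8 = -13.6057 / 8² = -0.21258906 eV

For emission (electron falling to lower state), the photon energy is:
E_photon = E_16 - E_8 = |-0.05314727 - (-0.21258906)|
E_photon = 0.15944 eV

This energy is carried away by the emitted photon.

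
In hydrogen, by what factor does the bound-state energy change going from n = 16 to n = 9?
3.160

Using E_n = -13.6057 Z² / n² eV with Z = 1:

E_9 = -13.6057 / 9² = -13.6057 / 81 = -0.167971605 eV
E_16 = -13.6057 / 16² = -13.6057 / 256 = -0.053147266 eV

The ratio is:
E_9/E_16 = (-0.167971605) / (-0.053147266)
E_9/E_16 = (-13.6057/81) / (-13.6057/256)
E_9/E_16 = 256/81
E_9/E_16 = 3.160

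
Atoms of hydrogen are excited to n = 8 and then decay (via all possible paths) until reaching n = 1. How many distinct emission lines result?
28

The electron can occupy levels n = 1, 2, ..., 8 during de-excitation — that is m = 8 - 1 + 1 = 8 distinct levels.

The number of distinct spectral lines equals the number of ways to choose 2 of these m levels (each pair gives one possible emission transition):

Number of lines = m(m-1)/2 = 8×7/2 = 28

These correspond to all possible transitions between the 8 levels:
8 → 7, 8 → 6, 8 → 5, 8 → 4, 8 → 3, 8 → 2, 8 → 1, 7 → 6...

Each transition produces a photon with a unique energy (and thus wavelength). This count does not depend on Z.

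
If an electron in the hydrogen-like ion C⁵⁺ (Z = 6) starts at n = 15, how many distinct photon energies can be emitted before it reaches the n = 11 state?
10

The electron can occupy levels n = 11, 12, ..., 15 during de-excitation — that is m = 15 - 11 + 1 = 5 distinct levels.

The number of distinct spectral lines equals the number of ways to choose 2 of these m levels (each pair gives one possible emission transition):

Number of lines = m(m-1)/2 = 5×4/2 = 10

These correspond to all possible transitions between the 5 levels:
15 → 14, 15 → 13, 15 → 12, 15 → 11, 14 → 13, 14 → 12, 14 → 11, 13 → 12...

Each transition produces a photon with a unique energy (and thus wavelength). This count does not depend on Z.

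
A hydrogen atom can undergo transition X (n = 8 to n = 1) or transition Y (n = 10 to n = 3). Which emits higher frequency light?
8 → 1

Calculate the energy for each transition:

Transition 8 → 1:
ΔE₁ = |E_1 - E_8| = |-13.6057/1² - (-13.6057/8²)|
ΔE₁ = |-13.6057000000 - (-0.2125890625)| = 13.3931109 eV

Transition 10 → 3:
ΔE₂ = |E_3 - E_10| = |-13.6057/3² - (-13.6057/10²)|
ΔE₂ = |-1.5117444444 - (-0.1360570000)| = 1.3756874 eV

Since 13.3931109 eV > 1.3756874 eV, the transition 8 → 1 emits the more energetic photon.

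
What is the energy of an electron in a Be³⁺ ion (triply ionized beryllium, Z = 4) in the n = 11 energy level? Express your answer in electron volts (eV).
-1.799101 eV

The energy levels of a hydrogen-like atom are given by:
E_n = -13.6057 Z² / n² eV  (with Z = 4 for Be³⁺)

For n = 11:
E_11 = -13.6057 × 4² / 11²
E_11 = -13.6057 × 16 / 121
E_11 = -1.799101 eV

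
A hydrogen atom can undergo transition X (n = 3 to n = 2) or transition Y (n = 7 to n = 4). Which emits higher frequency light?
3 → 2

Calculate the energy for each transition:

Transition 3 → 2:
ΔE₁ = |E_2 - E_3| = |-13.6057/2² - (-13.6057/3²)|
ΔE₁ = |-3.4014250000 - (-1.5117444444)| = 1.8896806 eV

Transition 7 → 4:
ΔE₂ = |E_4 - E_7| = |-13.6057/4² - (-13.6057/7²)|
ΔE₂ = |-0.8503562500 - (-0.2776673469)| = 0.5726889 eV

Since 1.8896806 eV > 0.5726889 eV, the transition 3 → 2 emits the more energetic photon.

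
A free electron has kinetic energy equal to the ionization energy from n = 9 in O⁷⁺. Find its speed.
1.945e+06 m/s (or 0.65% of c)

The binding energy at n = 9 for O⁷⁺ is:
E_9 = -13.6057 × 8²/9² = -10.75018 eV
|E_9| = 10.75018 eV

Convert to Joules:
KE = 10.75018 eV × (1.602177 × 10⁻¹⁹ J/eV) = 1.72237e-18 J

Using KE = ½mv²:
v = √(2·KE/m_e)
v = √(2 × 1.72237e-18 J / 9.10938 × 10⁻³¹ kg)
v = 1.945e+06 m/s

This is approximately 0.65% the speed of light.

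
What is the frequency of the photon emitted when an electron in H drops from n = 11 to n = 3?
3.38e+14 Hz

First, find the transition energy:
E_11 = -13.6057 / 11² = -0.112444 eV
E_3 = -13.6057 / 3² = -1.511744 eV
|ΔE| = |E_3 - E_11| = 1.399300 eV

Convert to Joules: E = 1.399300 eV × (1.602177 × 10⁻¹⁹ J/eV) = 2.2419e-19 J

Using E = hf:
f = E/h = 2.2419e-19 J / (6.62607 × 10⁻³⁴ J·s)
f = 3.38e+14 Hz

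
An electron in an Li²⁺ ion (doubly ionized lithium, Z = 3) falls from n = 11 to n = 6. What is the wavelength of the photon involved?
518.885087 nm

First, find the transition energy using E_n = -13.6057 Z² / n² eV:
E_11 = -13.6057 × 3² / 11² = -1.0119942149 eV
E_6 = -13.6057 × 3² / 6² = -3.4014250000 eV

Photon energy: |ΔE| = |E_6 - E_11| = 2.3894307851 eV

Convert to wavelength using E = hc/λ with hc = 1239.84 eV·nm:
λ = hc/E = 1239.84 eV·nm / 2.3894307851 eV
λ = 518.885087 nm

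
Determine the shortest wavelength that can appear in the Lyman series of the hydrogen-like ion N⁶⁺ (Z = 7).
1.859725 nm

The series limit corresponds to the transition from n = ∞ to n = 1.
This is the highest energy (shortest wavelength) transition in the Lyman series.

E_∞ = 0 eV
E_1 = -13.6057 × 7² / 1² = -666.67930000 eV

Energy at series limit:
ΔE = E_∞ - E_1 = 0 - (-666.67930000) = 666.67930000 eV
λ = hc/E = 1239.84 eV·nm / 666.67930000 eV = 1.859725 nm

This energy equals the ionization energy from the n = 1 state of N⁶⁺.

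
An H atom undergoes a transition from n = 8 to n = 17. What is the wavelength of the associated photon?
7491.00439 nm

First, find the transition energy using E_n = -13.6057 / n² eV:
E_8 = -13.6057 / 8² = -0.21258906250 eV
E_17 = -13.6057 / 17² = -0.04707854671 eV

Photon energy: |ΔE| = |E_17 - E_8| = 0.16551051579 eV

Convert to wavelength using E = hc/λ with hc = 1239.84 eV·nm:
λ = hc/E = 1239.84 eV·nm / 0.16551051579 eV
λ = 7491.00439 nm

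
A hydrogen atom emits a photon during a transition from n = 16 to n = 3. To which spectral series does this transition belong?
Paschen series

The spectral series in hydrogen are named based on the final (lower) energy level:
- Lyman series: n_final = 1 (ultraviolet)
- Balmer series: n_final = 2 (visible/near-UV)
- Paschen series: n_final = 3 (infrared)
- Brackett series: n_final = 4 (infrared)
- Pfund series: n_final = 5 (far infrared)

Since this transition ends at n = 3, it belongs to the Paschen series.

For reference, this 16 → 3 line has photon energy
ΔE = 13.6057 eV × (1/3² - 1/16²) = 1.458597179 eV,
corresponding to wavelength λ = hc/ΔE = 1239.84 eV·nm / 1.458597179 eV = 850.02221 nm in the infrared region.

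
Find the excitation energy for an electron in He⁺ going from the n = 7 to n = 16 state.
0.90 eV

The energy levels of a hydrogen-like atom are E_n = -13.6057 Z² eV / n².

Energy at n = 7: E_7 = -13.6057 × 2² / 7² = -1.11067 eV
Energy at n = 16: E_16 = -13.6057 × 2² / 16² = -0.21259 eV

The excitation energy is the difference:
ΔE = E_16 - E_7
ΔE = -0.21259 - (-1.11067)
ΔE = 0.90 eV

Since this is positive, energy must be absorbed (photon absorption).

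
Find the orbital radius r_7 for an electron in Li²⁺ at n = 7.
0.86432 nm (or 8.64323 Å)

The Bohr radius formula is:
r_n = n² a₀ / Z

where a₀ = 0.05291772 nm is the Bohr radius.

For Li²⁺ (Z = 3) at n = 7:
r_7 = 7² × 0.05291772 nm / 3
r_7 = 49 × 0.05291772 nm / 3
r_7 = 2.592968 nm / 3
r_7 = 0.86432 nm

The electron orbits at approximately 0.86432 nm from the nucleus.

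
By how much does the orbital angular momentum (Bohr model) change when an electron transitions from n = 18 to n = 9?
9.49e-34 J·s (or 9ℏ)

In the Bohr model, L_n = nℏ where ℏ = 1.0546e-34 J·s.

L_18 = 18ℏ = 1.8983e-33 J·s
L_9 = 9ℏ = 9.4914e-34 J·s

ΔL = L_18 - L_9 = (18 - 9)ℏ = 9ℏ
ΔL = 9 × 1.0546e-34 J·s = 9.49e-34 J·s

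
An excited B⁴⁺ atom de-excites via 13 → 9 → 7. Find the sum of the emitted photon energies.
4.929 eV

The energy levels of B⁴⁺ are E_n = -13.6057 × 5² / n² eV.

First transition (13 → 9):
ΔE₁ = |E_9 - E_13|
ΔE₁ = |-4.199290123 - (-2.012677515)| = 2.186613 eV

Second transition (9 → 7):
ΔE₂ = |E_7 - E_9|
ΔE₂ = |-6.941683673 - (-4.199290123)| = 2.742394 eV

Total energy released:
E_total = ΔE₁ + ΔE₂ = 2.186613 + 2.742394 = 4.929 eV

Note: This equals the direct transition 13 → 7: 4.929 eV ✓
Energy is conserved regardless of the path taken.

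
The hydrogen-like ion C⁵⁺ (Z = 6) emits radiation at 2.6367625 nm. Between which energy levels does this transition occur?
n = 5 → n = 1

First, find the photon energy from the wavelength (hc = 1239.84 eV·nm):
E = hc/λ = 1239.84 eV·nm / 2.6367625 nm = 470.21300 eV

The energy levels of C⁵⁺ satisfy E_n = -13.6057 × 6² / n² eV, so an emission n_i → n_f releases
ΔE = 13.6057 × 6² × (1/n_f² − 1/n_i²) eV.

Setting ΔE equal to the photon energy:
1/n_f² − 1/n_i² = 470.21300 / (13.6057 × 6²) = 0.96000002

Since 1/n_i² must be positive, we need 1/n_f² > 0.96000002, i.e. n_f ≤ 1. For each allowed n_f, solve n_i = (1/n_f² − 0.96000002)^(−1/2) and check whether it is a whole number:
  n_f = 1: 1/n_i² = 1.00000000 − 0.96000002 = 0.03999998 → n_i = 5.000  → integer, n_i = 5 ✓

Only n_f = 1 gives an integer upper level, n_i = 5.

The transition is from n = 5 to n = 1 (emission).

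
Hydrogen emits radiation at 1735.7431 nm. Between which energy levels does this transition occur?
n = 10 → n = 4

First, find the photon energy from the wavelength (hc = 1239.84 eV·nm):
E = hc/λ = 1239.84 eV·nm / 1735.7431 nm = 0.71429925 eV

The energy levels of hydrogen satisfy E_n = -13.6057 / n² eV, so an emission n_i → n_f releases
ΔE = 13.6057 × (1/n_f² − 1/n_i²) eV.

Setting ΔE equal to the photon energy:
1/n_f² − 1/n_i² = 0.71429925 / 13.6057 = 0.052500000

Since 1/n_i² must be positive, we need 1/n_f² > 0.052500000, i.e. n_f ≤ 4. For each allowed n_f, solve n_i = (1/n_f² − 0.052500000)^(−1/2) and check whether it is a whole number:
  n_f = 1: 1/n_i² = 1.000000000 − 0.052500000 = 0.947500000 → n_i = 1.027  (not an integer) ✗
  n_f = 2: 1/n_i² = 0.250000000 − 0.052500000 = 0.197500000 → n_i = 2.250  (not an integer) ✗
  n_f = 3: 1/n_i² = 0.111111111 − 0.052500000 = 0.058611111 → n_i = 4.131  (not an integer) ✗
  n_f = 4: 1/n_i² = 0.062500000 − 0.052500000 = 0.010000000 → n_i = 10.000  → integer, n_i = 10 ✓

Only n_f = 4 gives an integer upper level, n_i = 10.

The transition is from n = 10 to n = 4 (emission).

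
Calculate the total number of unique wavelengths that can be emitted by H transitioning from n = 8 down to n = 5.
6

The electron can occupy levels n = 5, 6, ..., 8 during de-excitation — that is m = 8 - 5 + 1 = 4 distinct levels.

The number of distinct spectral lines equals the number of ways to choose 2 of these m levels (each pair gives one possible emission transition):

Number of lines = m(m-1)/2 = 4×3/2 = 6

These correspond to all possible transitions between the 4 levels:
8 → 7, 8 → 6, 8 → 5, 7 → 6, 7 → 5, 6 → 5

Each transition produces a photon with a unique energy (and thus wavelength). This count does not depend on Z.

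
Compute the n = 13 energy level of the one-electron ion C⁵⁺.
-2.898256 eV

For hydrogen-like ions, the energy levels scale with Z²:
E_n = -13.6057 Z² / n² eV

For C⁵⁺ (Z = 6) at n = 13:
E_13 = -13.6057 × 6² / 13²
E_13 = -13.6057 × 36 / 169
E_13 = -489.8052 / 169
E_13 = -2.898256 eV

The energy is 36 times more negative than hydrogen at the same n due to the stronger nuclear charge.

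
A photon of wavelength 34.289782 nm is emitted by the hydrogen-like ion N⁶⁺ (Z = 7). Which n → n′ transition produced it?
n = 11 → n = 4

First, find the photon energy from the wavelength (hc = 1239.84 eV·nm):
E = hc/λ = 1239.84 eV·nm / 34.289782 nm = 36.157710 eV

The energy levels of N⁶⁺ satisfy E_n = -13.6057 × 7² / n² eV, so an emission n_i → n_f releases
ΔE = 13.6057 × 7² × (1/n_f² − 1/n_i²) eV.

Setting ΔE equal to the photon energy:
1/n_f² − 1/n_i² = 36.157710 / (13.6057 × 7²) = 0.054235537

Since 1/n_i² must be positive, we need 1/n_f² > 0.054235537, i.e. n_f ≤ 4. For each allowed n_f, solve n_i = (1/n_f² − 0.054235537)^(−1/2) and check whether it is a whole number:
  n_f = 1: 1/n_i² = 1.000000000 − 0.054235537 = 0.945764463 → n_i = 1.028  (not an integer) ✗
  n_f = 2: 1/n_i² = 0.250000000 − 0.054235537 = 0.195764463 → n_i = 2.260  (not an integer) ✗
  n_f = 3: 1/n_i² = 0.111111111 − 0.054235537 = 0.056875574 → n_i = 4.193  (not an integer) ✗
  n_f = 4: 1/n_i² = 0.062500000 − 0.054235537 = 0.008264463 → n_i = 11.000  → integer, n_i = 11 ✓

Only n_f = 4 gives an integer upper level, n_i = 11.

The transition is from n = 11 to n = 4 (emission).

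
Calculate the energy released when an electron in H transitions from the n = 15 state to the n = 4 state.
0.79 eV

The energy levels are E_n = -13.6057 eV / n².

Energy at n = 15: E_15 = -13.6057 / 15² = -0.06047 eV
Energy at n = 4: E_4 = -13.6057 / 4² = -0.85036 eV

For emission (electron falling to lower state), the photon energy is:
E_photon = E_15 - E_4 = |-0.06047 - (-0.85036)|
E_photon = 0.79 eV

This energy is carried away by the emitted photon.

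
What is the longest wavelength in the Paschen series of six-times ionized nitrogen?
38.26 nm

The longest wavelength corresponds to the smallest energy transition in the series.
The Paschen series has all transitions ending at n_f = 3.

For N⁶⁺ (Z = 7), the first line (α-line) is the jump from n = 4 to n = 3:
E_4 = -13.6057 × 7² / 4² = -41.6675 eV
E_3 = -13.6057 × 7² / 3² = -74.0755 eV
ΔE = E_4 - E_3 = 32.4080 eV

λ = hc/E = 1239.84 eV·nm / 32.4080 eV
λ = 38.26 nm

This is the α-line of the Paschen series in N⁶⁺.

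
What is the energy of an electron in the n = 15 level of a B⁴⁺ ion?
-1.51 eV

For hydrogen-like ions, the energy levels scale with Z²:
E_n = -13.6057 Z² / n² eV

For B⁴⁺ (Z = 5) at n = 15:
E_15 = -13.6057 × 5² / 15²
E_15 = -13.6057 × 25 / 225
E_15 = -340.1425 / 225
E_15 = -1.51 eV

The energy is 25 times more negative than hydrogen at the same n due to the stronger nuclear charge.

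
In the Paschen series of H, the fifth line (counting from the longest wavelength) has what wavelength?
954.3431 nm

The lines of a series are numbered from the longest wavelength (smallest ΔE) outward; the fifth line is the transition from n = n_f + 5 to n_f.
The Paschen series has all transitions ending at n_f = 3.

For H, the fifth line (ε-line) is the jump from n = 8 to n = 3:
E_8 = -13.6057 / 8² = -0.21258906 eV
E_3 = -13.6057 / 3² = -1.51174444 eV
ΔE = E_8 - E_3 = 1.29915538 eV

λ = hc/E = 1239.84 eV·nm / 1.29915538 eV
λ = 954.3431 nm

This is the ε-line of the Paschen series in H.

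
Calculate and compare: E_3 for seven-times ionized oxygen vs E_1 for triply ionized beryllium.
Be³⁺ at n = 1 (E = -217.691200 eV)

Using E_n = -13.6057 Z² / n² eV:

O⁷⁺ (Z = 8) at n = 3:
E = -13.6057 × 8² / 3² = -13.6057 × 64 / 9 = -96.751644444 eV

Be³⁺ (Z = 4) at n = 1:
E = -13.6057 × 4² / 1² = -13.6057 × 16 / 1 = -217.691200000 eV

Since -217.691200000 eV < -96.751644444 eV,
Be³⁺ at n = 1 is more tightly bound (requires more energy to ionize).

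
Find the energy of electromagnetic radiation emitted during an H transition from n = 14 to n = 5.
0.47 eV

The energy levels are E_n = -13.6057 eV / n².

Energy at n = 14: E_14 = -13.6057 / 14² = -0.06942 eV
Energy at n = 5: E_5 = -13.6057 / 5² = -0.54423 eV

For emission (electron falling to lower state), the photon energy is:
E_photon = E_14 - E_5 = |-0.06942 - (-0.54423)|
E_photon = 0.47 eV

This energy is carried away by the emitted photon.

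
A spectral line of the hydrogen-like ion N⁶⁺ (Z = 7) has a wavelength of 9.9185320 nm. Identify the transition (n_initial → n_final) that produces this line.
n = 4 → n = 2

First, find the photon energy from the wavelength (hc = 1239.84 eV·nm):
E = hc/λ = 1239.84 eV·nm / 9.9185320 nm = 125.00237 eV

The energy levels of N⁶⁺ satisfy E_n = -13.6057 × 7² / n² eV, so an emission n_i → n_f releases
ΔE = 13.6057 × 7² × (1/n_f² − 1/n_i²) eV.

Setting ΔE equal to the photon energy:
1/n_f² − 1/n_i² = 125.00237 / (13.6057 × 7²) = 0.18750000

Since 1/n_i² must be positive, we need 1/n_f² > 0.18750000, i.e. n_f ≤ 2. For each allowed n_f, solve n_i = (1/n_f² − 0.18750000)^(−1/2) and check whether it is a whole number:
  n_f = 1: 1/n_i² = 1.00000000 − 0.18750000 = 0.81250000 → n_i = 1.109  (not an integer) ✗
  n_f = 2: 1/n_i² = 0.25000000 − 0.18750000 = 0.06250000 → n_i = 4.000  → integer, n_i = 4 ✓

Only n_f = 2 gives an integer upper level, n_i = 4.

The transition is from n = 4 to n = 2 (emission).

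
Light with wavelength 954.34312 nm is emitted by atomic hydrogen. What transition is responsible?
n = 8 → n = 3

First, find the photon energy from the wavelength (hc = 1239.84 eV·nm):
E = hc/λ = 1239.84 eV·nm / 954.34312 nm = 1.2991554 eV

The energy levels of hydrogen satisfy E_n = -13.6057 / n² eV, so an emission n_i → n_f releases
ΔE = 13.6057 × (1/n_f² − 1/n_i²) eV.

Setting ΔE equal to the photon energy:
1/n_f² − 1/n_i² = 1.2991554 / 13.6057 = 0.095486112

Since 1/n_i² must be positive, we need 1/n_f² > 0.095486112, i.e. n_f ≤ 3. For each allowed n_f, solve n_i = (1/n_f² − 0.095486112)^(−1/2) and check whether it is a whole number:
  n_f = 1: 1/n_i² = 1.000000000 − 0.095486112 = 0.904513888 → n_i = 1.051  (not an integer) ✗
  n_f = 2: 1/n_i² = 0.250000000 − 0.095486112 = 0.154513888 → n_i = 2.544  (not an integer) ✗
  n_f = 3: 1/n_i² = 0.111111111 − 0.095486112 = 0.015624999 → n_i = 8.000  → integer, n_i = 8 ✓

Only n_f = 3 gives an integer upper level, n_i = 8.

The transition is from n = 8 to n = 3 (emission).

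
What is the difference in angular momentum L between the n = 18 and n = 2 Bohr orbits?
1.68731e-33 J·s (or 16ℏ)

In the Bohr model, L_n = nℏ where ℏ = 1.0545718e-34 J·s.

L_18 = 18ℏ = 1.8982292e-33 J·s
L_2 = 2ℏ = 2.1091436e-34 J·s

ΔL = L_18 - L_2 = (18 - 2)ℏ = 16ℏ
ΔL = 16 × 1.0545718e-34 J·s = 1.68731e-33 J·s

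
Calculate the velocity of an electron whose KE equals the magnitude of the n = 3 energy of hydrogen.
7.2923e+05 m/s (or 0.243245% of c)

The binding energy at n = 3 for hydrogen is:
E_3 = -13.6057/3² = -1.51174444 eV
|E_3| = 1.51174444 eV

Convert to Joules:
KE = 1.51174444 eV × (1.602177 × 10⁻¹⁹ J/eV) = 2.422082e-19 J

Using KE = ½mv²:
v = √(2·KE/m_e)
v = √(2 × 2.422082e-19 J / 9.10938 × 10⁻³¹ kg)
v = 7.2923e+05 m/s

This is approximately 0.243245% the speed of light.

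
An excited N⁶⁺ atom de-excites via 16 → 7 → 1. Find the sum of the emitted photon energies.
664.0751 eV

The energy levels of N⁶⁺ are E_n = -13.6057 × 7² / n² eV.

First transition (16 → 7):
ΔE₁ = |E_7 - E_16|
ΔE₁ = |-13.6057000000 - (-2.6042160156)| = 11.0014840 eV

Second transition (7 → 1):
ΔE₂ = |E_1 - E_7|
ΔE₂ = |-666.6793000000 - (-13.6057000000)| = 653.0736000 eV

Total energy released:
E_total = ΔE₁ + ΔE₂ = 11.0014840 + 653.0736000 = 664.0751 eV

Note: This equals the direct transition 16 → 1: 664.0751 eV ✓
Energy is conserved regardless of the path taken.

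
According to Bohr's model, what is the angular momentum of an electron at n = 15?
1.582e-33 J·s (or 15ℏ)

In the Bohr model, angular momentum is quantized:
L = nℏ

where ℏ = h/(2π) = 1.05457e-34 J·s

For n = 15:
L = 15 × 1.05457e-34 J·s
L = 1.582e-33 J·s

This can also be written as L = 15ℏ.
The angular momentum is an integer multiple of the reduced Planck constant.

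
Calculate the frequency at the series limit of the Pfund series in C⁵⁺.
4.737e+15 Hz

The series limit corresponds to the transition from n = ∞ to n = 5.
This is the highest energy (shortest wavelength) transition in the Pfund series.

E_∞ = 0 eV
E_5 = -13.6057 × 6² / 5² = -19.59221 eV

Energy at series limit:
ΔE = E_∞ - E_5 = 0 - (-19.59221) = 19.59221 eV
E = 19.59221 eV × (1.602177 × 10⁻¹⁹ J/eV) = 3.13902e-18 J
f = E/h = 3.13902e-18 J / (6.62607 × 10⁻³⁴ J·s) = 4.737e+15 Hz

This energy equals the ionization energy from the n = 5 state of C⁵⁺.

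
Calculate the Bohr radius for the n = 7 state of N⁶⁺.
0.370424 nm (or 3.704240 Å)

The Bohr radius formula is:
r_n = n² a₀ / Z

where a₀ = 0.052917721 nm is the Bohr radius.

For N⁶⁺ (Z = 7) at n = 7:
r_7 = 7² × 0.052917721 nm / 7
r_7 = 49 × 0.052917721 nm / 7
r_7 = 2.5929683 nm / 7
r_7 = 0.370424 nm

The electron orbits at approximately 0.370424 nm from the nucleus.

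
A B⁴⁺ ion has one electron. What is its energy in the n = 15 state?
-1.511744 eV

For hydrogen-like ions, the energy levels scale with Z²:
E_n = -13.6057 Z² / n² eV

For B⁴⁺ (Z = 5) at n = 15:
E_15 = -13.6057 × 5² / 15²
E_15 = -13.6057 × 25 / 225
E_15 = -340.1425 / 225
E_15 = -1.511744 eV

The energy is 25 times more negative than hydrogen at the same n due to the stronger nuclear charge.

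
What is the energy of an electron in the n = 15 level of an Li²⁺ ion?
-0.54 eV

For hydrogen-like ions, the energy levels scale with Z²:
E_n = -13.6057 Z² / n² eV

For Li²⁺ (Z = 3) at n = 15:
E_15 = -13.6057 × 3² / 15²
E_15 = -13.6057 × 9 / 225
E_15 = -122.4513 / 225
E_15 = -0.54 eV

The energy is 9 times more negative than hydrogen at the same n due to the stronger nuclear charge.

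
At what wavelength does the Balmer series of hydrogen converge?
364.506053 nm

The series limit corresponds to the transition from n = ∞ to n = 2.
This is the highest energy (shortest wavelength) transition in the Balmer series.

E_∞ = 0 eV
E_2 = -13.6057 / 2² = -3.4014250000 eV

Energy at series limit:
ΔE = E_∞ - E_2 = 0 - (-3.4014250000) = 3.4014250000 eV
λ = hc/E = 1239.84 eV·nm / 3.4014250000 eV = 364.506053 nm

This energy equals the ionization energy from the n = 2 state of hydrogen.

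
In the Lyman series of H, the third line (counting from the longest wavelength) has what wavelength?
97.20 nm

The lines of a series are numbered from the longest wavelength (smallest ΔE) outward; the third line is the transition from n = n_f + 3 to n_f.
The Lyman series has all transitions ending at n_f = 1.

For H, the third line (γ-line) is the jump from n = 4 to n = 1:
E_4 = -13.6057 / 4² = -0.8504 eV
E_1 = -13.6057 / 1² = -13.6057 eV
ΔE = E_4 - E_1 = 12.7553 eV

λ = hc/E = 1239.84 eV·nm / 12.7553 eV
λ = 97.20 nm

This is the γ-line of the Lyman series in H.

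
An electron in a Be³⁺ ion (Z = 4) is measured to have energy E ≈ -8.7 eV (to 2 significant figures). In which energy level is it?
n = 5

The exact energy levels follow E_n = -13.6057 Z² / n² eV with Z = 4.

The measured value (-8.7 eV) is reported to only 2 significant figures, so we must test candidate n values and see which one matches to that precision.

Candidate energies:
  n = 3:  E = -13.6057 × 4² / 3² = -24.18791 eV
  n = 4:  E = -13.6057 × 4² / 4² = -13.60570 eV
  n = 5:  E = -13.6057 × 4² / 5² = -8.70765 eV  ← matches
  n = 6:  E = -13.6057 × 4² / 6² = -6.04698 eV
  n = 7:  E = -13.6057 × 4² / 7² = -4.44268 eV

Checking against the measurement of -8.7 eV (2 sig figs), only n = 5 agrees:
E_5 = -8.70765 eV, which rounds to -8.7 eV ✓

Therefore n = 5.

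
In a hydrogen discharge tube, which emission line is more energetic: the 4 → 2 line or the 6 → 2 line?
6 → 2

Calculate the energy for each transition:

Transition 4 → 2:
ΔE₁ = |E_2 - E_4| = |-13.6057/2² - (-13.6057/4²)|
ΔE₁ = |-3.4014250000 - (-0.8503562500)| = 2.5510688 eV

Transition 6 → 2:
ΔE₂ = |E_2 - E_6| = |-13.6057/2² - (-13.6057/6²)|
ΔE₂ = |-3.4014250000 - (-0.3779361111)| = 3.0234889 eV

Since 3.0234889 eV > 2.5510688 eV, the transition 6 → 2 emits the more energetic photon.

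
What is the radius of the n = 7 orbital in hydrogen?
2.5930 nm (or 25.9297 Å)

The Bohr radius formula is:
r_n = n² a₀ / Z

where a₀ = 0.0529177 nm is the Bohr radius.

For H (Z = 1) at n = 7:
r_7 = 7² × 0.0529177 nm / 1
r_7 = 49 × 0.0529177 nm / 1
r_7 = 2.59297 nm / 1
r_7 = 2.5930 nm

The electron orbits at approximately 2.5930 nm from the nucleus.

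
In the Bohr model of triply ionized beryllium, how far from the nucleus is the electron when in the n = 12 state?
1.90504 nm (or 19.05038 Å)

The Bohr radius formula is:
r_n = n² a₀ / Z

where a₀ = 0.05291772 nm is the Bohr radius.

For Be³⁺ (Z = 4) at n = 12:
r_12 = 12² × 0.05291772 nm / 4
r_12 = 144 × 0.05291772 nm / 4
r_12 = 7.620152 nm / 4
r_12 = 1.90504 nm

The electron orbits at approximately 1.90504 nm from the nucleus.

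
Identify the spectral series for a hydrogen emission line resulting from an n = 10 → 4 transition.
Brackett series

The spectral series in hydrogen are named based on the final (lower) energy level:
- Lyman series: n_final = 1 (ultraviolet)
- Balmer series: n_final = 2 (visible/near-UV)
- Paschen series: n_final = 3 (infrared)
- Brackett series: n_final = 4 (infrared)
- Pfund series: n_final = 5 (far infrared)

Since this transition ends at n = 4, it belongs to the Brackett series.

For reference, this 10 → 4 line has photon energy
ΔE = 13.6057 eV × (1/4² - 1/10²) = 0.71429925 eV,
corresponding to wavelength λ = hc/ΔE = 1239.84 eV·nm / 0.71429925 eV = 1735.74 nm in the infrared region.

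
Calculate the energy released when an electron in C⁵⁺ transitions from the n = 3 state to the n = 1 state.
435.382400 eV

The energy levels are E_n = -13.6057 Z² eV / n².

Energy at n = 3: E_3 = -13.6057 × 6² / 3² = -54.422800000 eV
Energy at n = 1: E_1 = -13.6057 × 6² / 1² = -489.805200000 eV

For emission (electron falling to lower state), the photon energy is:
E_photon = E_3 - E_1 = |-54.422800000 - (-489.805200000)|
E_photon = 435.382400 eV

This energy is carried away by the emitted photon.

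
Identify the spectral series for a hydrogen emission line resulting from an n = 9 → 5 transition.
Pfund series

The spectral series in hydrogen are named based on the final (lower) energy level:
- Lyman series: n_final = 1 (ultraviolet)
- Balmer series: n_final = 2 (visible/near-UV)
- Paschen series: n_final = 3 (infrared)
- Brackett series: n_final = 4 (infrared)
- Pfund series: n_final = 5 (far infrared)

Since this transition ends at n = 5, it belongs to the Pfund series.

For reference, this 9 → 5 line has photon energy
ΔE = 13.6057 eV × (1/5² - 1/9²) = 0.3762563951 eV,
corresponding to wavelength λ = hc/ΔE = 1239.84 eV·nm / 0.3762563951 eV = 3295.1998 nm in the far infrared region.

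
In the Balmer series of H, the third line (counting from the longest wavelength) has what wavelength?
433.94 nm

The lines of a series are numbered from the longest wavelength (smallest ΔE) outward; the third line is the transition from n = n_f + 3 to n_f.
The Balmer series has all transitions ending at n_f = 2.

For H, the third line (γ-line) is the jump from n = 5 to n = 2:
E_5 = -13.6057 / 5² = -0.544228 eV
E_2 = -13.6057 / 2² = -3.401425 eV
ΔE = E_5 - E_2 = 2.857197 eV

λ = hc/E = 1239.84 eV·nm / 2.857197 eV
λ = 433.94 nm

This is the γ-line of the Balmer series in H.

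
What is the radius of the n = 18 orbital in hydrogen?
17.1453 nm (or 171.4533 Å)

The Bohr radius formula is:
r_n = n² a₀ / Z

where a₀ = 0.0529177 nm is the Bohr radius.

For H (Z = 1) at n = 18:
r_18 = 18² × 0.0529177 nm / 1
r_18 = 324 × 0.0529177 nm / 1
r_18 = 17.14533 nm / 1
r_18 = 17.1453 nm

The electron orbits at approximately 17.1453 nm from the nucleus.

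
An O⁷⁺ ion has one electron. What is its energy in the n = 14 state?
-4.443 eV

For hydrogen-like ions, the energy levels scale with Z²:
E_n = -13.6057 Z² / n² eV

For O⁷⁺ (Z = 8) at n = 14:
E_14 = -13.6057 × 8² / 14²
E_14 = -13.6057 × 64 / 196
E_14 = -870.7648 / 196
E_14 = -4.443 eV

The energy is 64 times more negative than hydrogen at the same n due to the stronger nuclear charge.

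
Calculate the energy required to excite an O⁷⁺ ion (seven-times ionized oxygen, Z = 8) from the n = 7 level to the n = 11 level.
10.574307 eV

The energy levels of a hydrogen-like atom are E_n = -13.6057 Z² eV / n².

Energy at n = 7: E_7 = -13.6057 × 8² / 7² = -17.770710204 eV
Energy at n = 11: E_11 = -13.6057 × 8² / 11² = -7.196403306 eV

The excitation energy is the difference:
ΔE = E_11 - E_7
ΔE = -7.196403306 - (-17.770710204)
ΔE = 10.574307 eV

Since this is positive, energy must be absorbed (photon absorption).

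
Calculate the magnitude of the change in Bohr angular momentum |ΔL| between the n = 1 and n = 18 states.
1.79e-33 J·s (or 17ℏ)

In the Bohr model, L_n = nℏ where ℏ = 1.0546e-34 J·s.

L_18 = 18ℏ = 1.8983e-33 J·s
L_1 = 1ℏ = 1.0546e-34 J·s

ΔL = L_18 - L_1 = (18 - 1)ℏ = 17ℏ
ΔL = 17 × 1.0546e-34 J·s = 1.79e-33 J·s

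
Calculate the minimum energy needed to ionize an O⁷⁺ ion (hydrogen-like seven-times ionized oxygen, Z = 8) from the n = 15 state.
3.87 eV

The ionization energy is the energy needed to remove the electron completely (n → ∞).

For a hydrogen-like ion with Z = 8, E_n = -13.6057 Z² / n² eV.

At n = 15: E_15 = -13.6057 × 8² / 15² = -3.87007 eV
At n = ∞: E_∞ = 0 eV

Ionization energy = E_∞ - E_15 = 0 - (-3.87007) = 3.87007 eV
Ionization energy ≈ 3.87 eV

This is also called the binding energy of the electron in state n = 15.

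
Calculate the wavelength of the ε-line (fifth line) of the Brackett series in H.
1816.92248 nm

The lines of a series are numbered from the longest wavelength (smallest ΔE) outward; the fifth line is the transition from n = n_f + 5 to n_f.
The Brackett series has all transitions ending at n_f = 4.

For H, the fifth line (ε-line) is the jump from n = 9 to n = 4:
E_9 = -13.6057 / 9² = -0.16797160494 eV
E_4 = -13.6057 / 4² = -0.85035625000 eV
ΔE = E_9 - E_4 = 0.68238464506 eV

λ = hc/E = 1239.84 eV·nm / 0.68238464506 eV
λ = 1816.92248 nm

This is the ε-line of the Brackett series in H.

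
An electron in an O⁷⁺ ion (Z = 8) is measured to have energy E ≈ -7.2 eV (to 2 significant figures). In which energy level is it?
n = 11

The exact energy levels follow E_n = -13.6057 Z² / n² eV with Z = 8.

The measured value (-7.2 eV) is reported to only 2 significant figures, so we must test candidate n values and see which one matches to that precision.

Candidate energies:
  n = 9:  E = -13.6057 × 8² / 9² = -10.75018 eV
  n = 10:  E = -13.6057 × 8² / 10² = -8.70765 eV
  n = 11:  E = -13.6057 × 8² / 11² = -7.19640 eV  ← matches
  n = 12:  E = -13.6057 × 8² / 12² = -6.04698 eV
  n = 13:  E = -13.6057 × 8² / 13² = -5.15245 eV

Checking against the measurement of -7.2 eV (2 sig figs), only n = 11 agrees:
E_11 = -7.19640 eV, which rounds to -7.2 eV ✓

Therefore n = 11.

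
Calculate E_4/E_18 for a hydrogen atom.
20.250

Using E_n = -13.6057 Z² / n² eV with Z = 1:

E_4 = -13.6057 / 4² = -13.6057 / 16 = -0.850356250 eV
E_18 = -13.6057 / 18² = -13.6057 / 324 = -0.041992901 eV

The ratio is:
E_4/E_18 = (-0.850356250) / (-0.041992901)
E_4/E_18 = (-13.6057/16) / (-13.6057/324)
E_4/E_18 = 324/16
E_4/E_18 = 20.250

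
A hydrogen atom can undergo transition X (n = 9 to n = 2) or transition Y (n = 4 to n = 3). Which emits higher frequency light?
9 → 2

Calculate the energy for each transition:

Transition 9 → 2:
ΔE₁ = |E_2 - E_9| = |-13.6057/2² - (-13.6057/9²)|
ΔE₁ = |-3.40142500000 - (-0.16797160494)| = 3.23345340 eV

Transition 4 → 3:
ΔE₂ = |E_3 - E_4| = |-13.6057/3² - (-13.6057/4²)|
ΔE₂ = |-1.51174444444 - (-0.85035625000)| = 0.66138819 eV

Since 3.23345340 eV > 0.66138819 eV, the transition 9 → 2 emits the more energetic photon.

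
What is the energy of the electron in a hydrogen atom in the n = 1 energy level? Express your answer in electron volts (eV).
-13.606 eV

The energy levels of a hydrogen-like atom are given by:
E_n = -13.6057 eV / n²

For n = 1:
E_1 = -13.6057 eV / 1²
E_1 = -13.6057 eV / 1
E_1 = -13.606 eV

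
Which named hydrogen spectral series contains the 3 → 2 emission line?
Balmer series

The spectral series in hydrogen are named based on the final (lower) energy level:
- Lyman series: n_final = 1 (ultraviolet)
- Balmer series: n_final = 2 (visible/near-UV)
- Paschen series: n_final = 3 (infrared)
- Brackett series: n_final = 4 (infrared)
- Pfund series: n_final = 5 (far infrared)

Since this transition ends at n = 2, it belongs to the Balmer series.

For reference, this 3 → 2 line has photon energy
ΔE = 13.6057 eV × (1/2² - 1/3²) = 1.88968056 eV,
corresponding to wavelength λ = hc/ΔE = 1239.84 eV·nm / 1.88968056 eV = 656.1109 nm in the visible/near-UV region.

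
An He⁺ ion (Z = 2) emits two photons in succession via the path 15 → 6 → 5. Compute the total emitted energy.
1.9350 eV

The energy levels of He⁺ are E_n = -13.6057 × 2² / n² eV.

First transition (15 → 6):
ΔE₁ = |E_6 - E_15|
ΔE₁ = |-1.5117444444 - (-0.2418791111)| = 1.2698653 eV

Second transition (6 → 5):
ΔE₂ = |E_5 - E_6|
ΔE₂ = |-2.1769120000 - (-1.5117444444)| = 0.6651676 eV

Total energy released:
E_total = ΔE₁ + ΔE₂ = 1.2698653 + 0.6651676 = 1.9350 eV

Note: This equals the direct transition 15 → 5: 1.9350 eV ✓
Energy is conserved regardless of the path taken.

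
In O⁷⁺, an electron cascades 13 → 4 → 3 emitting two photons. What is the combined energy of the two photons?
91.5992 eV

The energy levels of O⁷⁺ are E_n = -13.6057 × 8² / n² eV.

First transition (13 → 4):
ΔE₁ = |E_4 - E_13|
ΔE₁ = |-54.4228000000 - (-5.1524544379)| = 49.2703456 eV

Second transition (4 → 3):
ΔE₂ = |E_3 - E_4|
ΔE₂ = |-96.7516444444 - (-54.4228000000)| = 42.3288444 eV

Total energy released:
E_total = ΔE₁ + ΔE₂ = 49.2703456 + 42.3288444 = 91.5992 eV

Note: This equals the direct transition 13 → 3: 91.5992 eV ✓
Energy is conserved regardless of the path taken.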